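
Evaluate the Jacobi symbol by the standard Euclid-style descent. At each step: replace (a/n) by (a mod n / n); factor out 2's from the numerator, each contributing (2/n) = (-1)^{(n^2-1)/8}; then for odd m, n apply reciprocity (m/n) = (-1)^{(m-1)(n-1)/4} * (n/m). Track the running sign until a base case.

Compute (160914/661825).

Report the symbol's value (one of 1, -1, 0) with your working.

factor out 2^1: 160914 = 2^1·80457; with 661825 mod 8 = 1, (2/661825) = +1; sign now +1; continue with (80457/661825)
flip (80457/661825) -> (661825/80457): both odd, 80457 mod 4 = 1, 661825 mod 4 = 1, so the flip contributes +1; sign now +1
(661825/80457): 661825 mod 80457 = 18169, so (661825/80457) = (18169/80457)
flip (18169/80457) -> (80457/18169): both odd, 18169 mod 4 = 1, 80457 mod 4 = 1, so the flip contributes +1; sign now +1
(80457/18169): 80457 mod 18169 = 7781, so (80457/18169) = (7781/18169)
flip (7781/18169) -> (18169/7781): both odd, 7781 mod 4 = 1, 18169 mod 4 = 1, so the flip contributes +1; sign now +1
(18169/7781): 18169 mod 7781 = 2607, so (18169/7781) = (2607/7781)
flip (2607/7781) -> (7781/2607): both odd, 2607 mod 4 = 3, 7781 mod 4 = 1, so the flip contributes +1; sign now +1
(7781/2607): 7781 mod 2607 = 2567, so (7781/2607) = (2567/2607)
flip (2567/2607) -> (2607/2567): both odd, 2567 mod 4 = 3, 2607 mod 4 = 3, so the flip contributes -1; sign now -1
(2607/2567): 2607 mod 2567 = 40, so (2607/2567) = (40/2567)
factor out 2^3: 40 = 2^3·5; with 2567 mod 8 = 7, (2/2567) = +1; sign now -1; continue with (5/2567)
flip (5/2567) -> (2567/5): both odd, 5 mod 4 = 1, 2567 mod 4 = 3, so the flip contributes +1; sign now -1
(2567/5): 2567 mod 5 = 2, so (2567/5) = (2/5)
factor out 2^1: 2 = 2^1·1; with 5 mod 8 = 5, (2/5) = -1; sign now +1; continue with (1/5)
reached (1/5) = 1, so the symbol is +1

1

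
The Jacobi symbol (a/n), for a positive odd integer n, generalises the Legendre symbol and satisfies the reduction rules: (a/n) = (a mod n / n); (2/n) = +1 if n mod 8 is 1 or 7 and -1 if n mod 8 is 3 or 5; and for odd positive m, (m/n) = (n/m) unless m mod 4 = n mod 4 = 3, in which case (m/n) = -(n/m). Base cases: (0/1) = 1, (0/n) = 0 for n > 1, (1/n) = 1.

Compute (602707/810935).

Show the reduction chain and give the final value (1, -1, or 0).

reciprocity: (602707/810935) = -1·(810935/602707) since 602707 mod 4 = 3, 810935 mod 4 = 3; sign now -1
(810935/602707) = (208228/602707)   [reduce mod 602707]
208228 = 2^2·52057; (2/602707) = -1 since 602707 mod 8 = 3, so (208228/602707) = (-1)^2·(52057/602707); sign now -1
reciprocity: (52057/602707) = +1·(602707/52057) since 52057 mod 4 = 1, 602707 mod 4 = 3; sign now -1
(602707/52057) = (30080/52057)   [reduce mod 52057]
30080 = 2^7·235; (2/52057) = +1 since 52057 mod 8 = 1, so (30080/52057) = (+1)^7·(235/52057); sign now -1
reciprocity: (235/52057) = +1·(52057/235) since 235 mod 4 = 3, 52057 mod 4 = 1; sign now -1
(52057/235) = (122/235)   [reduce mod 235]
122 = 2^1·61; (2/235) = -1 since 235 mod 8 = 3, so (122/235) = (-1)^1·(61/235); sign now +1
reciprocity: (61/235) = +1·(235/61) since 61 mod 4 = 1, 235 mod 4 = 3; sign now +1
(235/61) = (52/61)   [reduce mod 61]
52 = 2^2·13; (2/61) = -1 since 61 mod 8 = 5, so (52/61) = (-1)^2·(13/61); sign now +1
reciprocity: (13/61) = +1·(61/13) since 13 mod 4 = 1, 61 mod 4 = 1; sign now +1
(61/13) = (9/13)   [reduce mod 13]
reciprocity: (9/13) = +1·(13/9) since 9 mod 4 = 1, 13 mod 4 = 1; sign now +1
(13/9) = (4/9)   [reduce mod 9]
4 = 2^2·1; (2/9) = +1 since 9 mod 8 = 1, so (4/9) = (+1)^2·(1/9); sign now +1
(1/9) = 1; final value = sign = +1

1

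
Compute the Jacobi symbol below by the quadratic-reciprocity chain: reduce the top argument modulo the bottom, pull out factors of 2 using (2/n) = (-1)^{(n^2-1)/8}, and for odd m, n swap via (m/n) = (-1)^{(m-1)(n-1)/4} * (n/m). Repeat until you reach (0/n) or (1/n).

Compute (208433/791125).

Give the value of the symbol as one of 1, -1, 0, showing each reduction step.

1

flip (208433/791125) -> (791125/208433): both odd, 208433 mod 4 = 1, 791125 mod 4 = 1, so the flip contributes +1; sign now +1
(791125/208433): 791125 mod 208433 = 165826, so (791125/208433) = (165826/208433)
factor out 2^1: 165826 = 2^1·82913; with 208433 mod 8 = 1, (2/208433) = +1; sign now +1; continue with (82913/208433)
flip (82913/208433) -> (208433/82913): both odd, 82913 mod 4 = 1, 208433 mod 4 = 1, so the flip contributes +1; sign now +1
(208433/82913): 208433 mod 82913 = 42607, so (208433/82913) = (42607/82913)
flip (42607/82913) -> (82913/42607): both odd, 42607 mod 4 = 3, 82913 mod 4 = 1, so the flip contributes +1; sign now +1
(82913/42607): 82913 mod 42607 = 40306, so (82913/42607) = (40306/42607)
factor out 2^1: 40306 = 2^1·20153; with 42607 mod 8 = 7, (2/42607) = +1; sign now +1; continue with (20153/42607)
flip (20153/42607) -> (42607/20153): both odd, 20153 mod 4 = 1, 42607 mod 4 = 3, so the flip contributes +1; sign now +1
(42607/20153): 42607 mod 20153 = 2301, so (42607/20153) = (2301/20153)
flip (2301/20153) -> (20153/2301): both odd, 2301 mod 4 = 1, 20153 mod 4 = 1, so the flip contributes +1; sign now +1
(20153/2301): 20153 mod 2301 = 1745, so (20153/2301) = (1745/2301)
flip (1745/2301) -> (2301/1745): both odd, 1745 mod 4 = 1, 2301 mod 4 = 1, so the flip contributes +1; sign now +1
(2301/1745): 2301 mod 1745 = 556, so (2301/1745) = (556/1745)
factor out 2^2: 556 = 2^2·139; with 1745 mod 8 = 1, (2/1745) = +1; sign now +1; continue with (139/1745)
flip (139/1745) -> (1745/139): both odd, 139 mod 4 = 3, 1745 mod 4 = 1, so the flip contributes +1; sign now +1
(1745/139): 1745 mod 139 = 77, so (1745/139) = (77/139)
flip (77/139) -> (139/77): both odd, 77 mod 4 = 1, 139 mod 4 = 3, so the flip contributes +1; sign now +1
(139/77): 139 mod 77 = 62, so (139/77) = (62/77)
factor out 2^1: 62 = 2^1·31; with 77 mod 8 = 5, (2/77) = -1; sign now -1; continue with (31/77)
flip (31/77) -> (77/31): both odd, 31 mod 4 = 3, 77 mod 4 = 1, so the flip contributes +1; sign now -1
(77/31): 77 mod 31 = 15, so (77/31) = (15/31)
flip (15/31) -> (31/15): both odd, 15 mod 4 = 3, 31 mod 4 = 3, so the flip contributes -1; sign now +1
(31/15): 31 mod 15 = 1, so (31/15) = (1/15)
reached (1/15) = 1, so the symbol is +1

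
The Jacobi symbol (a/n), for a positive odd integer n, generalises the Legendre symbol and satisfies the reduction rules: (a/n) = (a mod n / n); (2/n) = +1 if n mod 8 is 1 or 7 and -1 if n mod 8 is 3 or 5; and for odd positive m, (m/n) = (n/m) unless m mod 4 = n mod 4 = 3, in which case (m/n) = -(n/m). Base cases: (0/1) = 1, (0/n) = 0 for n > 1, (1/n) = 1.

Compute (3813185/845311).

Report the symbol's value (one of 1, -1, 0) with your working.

-1

(3813185/845311): 3813185 mod 845311 = 431941, so (3813185/845311) = (431941/845311)
flip (431941/845311) -> (845311/431941): both odd, 431941 mod 4 = 1, 845311 mod 4 = 3, so the flip contributes +1; sign now +1
(845311/431941): 845311 mod 431941 = 413370, so (845311/431941) = (413370/431941)
factor out 2^1: 413370 = 2^1·206685; with 431941 mod 8 = 5, (2/431941) = -1; sign now -1; continue with (206685/431941)
flip (206685/431941) -> (431941/206685): both odd, 206685 mod 4 = 1, 431941 mod 4 = 1, so the flip contributes +1; sign now -1
(431941/206685): 431941 mod 206685 = 18571, so (431941/206685) = (18571/206685)
flip (18571/206685) -> (206685/18571): both odd, 18571 mod 4 = 3, 206685 mod 4 = 1, so the flip contributes +1; sign now -1
(206685/18571): 206685 mod 18571 = 2404, so (206685/18571) = (2404/18571)
factor out 2^2: 2404 = 2^2·601; with 18571 mod 8 = 3, (2/18571) = -1; sign now -1; continue with (601/18571)
flip (601/18571) -> (18571/601): both odd, 601 mod 4 = 1, 18571 mod 4 = 3, so the flip contributes +1; sign now -1
(18571/601): 18571 mod 601 = 541, so (18571/601) = (541/601)
flip (541/601) -> (601/541): both odd, 541 mod 4 = 1, 601 mod 4 = 1, so the flip contributes +1; sign now -1
(601/541): 601 mod 541 = 60, so (601/541) = (60/541)
factor out 2^2: 60 = 2^2·15; with 541 mod 8 = 5, (2/541) = -1; sign now -1; continue with (15/541)
flip (15/541) -> (541/15): both odd, 15 mod 4 = 3, 541 mod 4 = 1, so the flip contributes +1; sign now -1
(541/15): 541 mod 15 = 1, so (541/15) = (1/15)
reached (1/15) = 1, so the symbol is -1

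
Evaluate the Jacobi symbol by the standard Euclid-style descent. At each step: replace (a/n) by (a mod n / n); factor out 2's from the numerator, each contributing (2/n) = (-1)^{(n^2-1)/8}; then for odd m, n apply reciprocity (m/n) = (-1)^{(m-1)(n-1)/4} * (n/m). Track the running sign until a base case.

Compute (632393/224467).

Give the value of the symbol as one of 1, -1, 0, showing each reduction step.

-1

(632393/224467): 632393 mod 224467 = 183459, so (632393/224467) = (183459/224467)
flip (183459/224467) -> (224467/183459): both odd, 183459 mod 4 = 3, 224467 mod 4 = 3, so the flip contributes -1; sign now -1
(224467/183459): 224467 mod 183459 = 41008, so (224467/183459) = (41008/183459)
factor out 2^4: 41008 = 2^4·2563; with 183459 mod 8 = 3, (2/183459) = -1; sign now -1; continue with (2563/183459)
flip (2563/183459) -> (183459/2563): both odd, 2563 mod 4 = 3, 183459 mod 4 = 3, so the flip contributes -1; sign now +1
(183459/2563): 183459 mod 2563 = 1486, so (183459/2563) = (1486/2563)
factor out 2^1: 1486 = 2^1·743; with 2563 mod 8 = 3, (2/2563) = -1; sign now -1; continue with (743/2563)
flip (743/2563) -> (2563/743): both odd, 743 mod 4 = 3, 2563 mod 4 = 3, so the flip contributes -1; sign now +1
(2563/743): 2563 mod 743 = 334, so (2563/743) = (334/743)
factor out 2^1: 334 = 2^1·167; with 743 mod 8 = 7, (2/743) = +1; sign now +1; continue with (167/743)
flip (167/743) -> (743/167): both odd, 167 mod 4 = 3, 743 mod 4 = 3, so the flip contributes -1; sign now -1
(743/167): 743 mod 167 = 75, so (743/167) = (75/167)
flip (75/167) -> (167/75): both odd, 75 mod 4 = 3, 167 mod 4 = 3, so the flip contributes -1; sign now +1
(167/75): 167 mod 75 = 17, so (167/75) = (17/75)
flip (17/75) -> (75/17): both odd, 17 mod 4 = 1, 75 mod 4 = 3, so the flip contributes +1; sign now +1
(75/17): 75 mod 17 = 7, so (75/17) = (7/17)
flip (7/17) -> (17/7): both odd, 7 mod 4 = 3, 17 mod 4 = 1, so the flip contributes +1; sign now +1
(17/7): 17 mod 7 = 3, so (17/7) = (3/7)
flip (3/7) -> (7/3): both odd, 3 mod 4 = 3, 7 mod 4 = 3, so the flip contributes -1; sign now -1
(7/3): 7 mod 3 = 1, so (7/3) = (1/3)
reached (1/3) = 1, so the symbol is -1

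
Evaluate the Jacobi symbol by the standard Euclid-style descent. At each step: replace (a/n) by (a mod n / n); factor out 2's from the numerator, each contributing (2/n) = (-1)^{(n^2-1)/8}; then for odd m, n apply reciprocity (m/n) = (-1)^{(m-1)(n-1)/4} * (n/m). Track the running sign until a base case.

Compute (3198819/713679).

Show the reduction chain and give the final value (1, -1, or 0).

(3198819/713679): 3198819 mod 713679 = 344103, so (3198819/713679) = (344103/713679)
flip (344103/713679) -> (713679/344103): both odd, 344103 mod 4 = 3, 713679 mod 4 = 3, so the flip contributes -1; sign now -1
(713679/344103): 713679 mod 344103 = 25473, so (713679/344103) = (25473/344103)
flip (25473/344103) -> (344103/25473): both odd, 25473 mod 4 = 1, 344103 mod 4 = 3, so the flip contributes +1; sign now -1
(344103/25473): 344103 mod 25473 = 12954, so (344103/25473) = (12954/25473)
factor out 2^1: 12954 = 2^1·6477; with 25473 mod 8 = 1, (2/25473) = +1; sign now -1; continue with (6477/25473)
flip (6477/25473) -> (25473/6477): both odd, 6477 mod 4 = 1, 25473 mod 4 = 1, so the flip contributes +1; sign now -1
(25473/6477): 25473 mod 6477 = 6042, so (25473/6477) = (6042/6477)
factor out 2^1: 6042 = 2^1·3021; with 6477 mod 8 = 5, (2/6477) = -1; sign now +1; continue with (3021/6477)
flip (3021/6477) -> (6477/3021): both odd, 3021 mod 4 = 1, 6477 mod 4 = 1, so the flip contributes +1; sign now +1
(6477/3021): 6477 mod 3021 = 435, so (6477/3021) = (435/3021)
flip (435/3021) -> (3021/435): both odd, 435 mod 4 = 3, 3021 mod 4 = 1, so the flip contributes +1; sign now +1
(3021/435): 3021 mod 435 = 411, so (3021/435) = (411/435)
flip (411/435) -> (435/411): both odd, 411 mod 4 = 3, 435 mod 4 = 3, so the flip contributes -1; sign now -1
(435/411): 435 mod 411 = 24, so (435/411) = (24/411)
factor out 2^3: 24 = 2^3·3; with 411 mod 8 = 3, (2/411) = -1; sign now +1; continue with (3/411)
flip (3/411) -> (411/3): both odd, 3 mod 4 = 3, 411 mod 4 = 3, so the flip contributes -1; sign now -1
(411/3): 411 mod 3 = 0, so (411/3) = (0/3)
reached (0/3); gcd(a, n) > 1, so (0/3) = 0 and the symbol is 0

0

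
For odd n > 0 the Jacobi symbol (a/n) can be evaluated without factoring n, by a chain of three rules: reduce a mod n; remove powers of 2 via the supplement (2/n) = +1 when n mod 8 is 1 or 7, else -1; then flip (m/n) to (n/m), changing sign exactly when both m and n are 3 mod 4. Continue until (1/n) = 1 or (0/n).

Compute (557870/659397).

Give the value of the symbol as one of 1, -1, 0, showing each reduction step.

1

factor out 2^1: 557870 = 2^1·278935; with 659397 mod 8 = 5, (2/659397) = -1; sign now -1; continue with (278935/659397)
flip (278935/659397) -> (659397/278935): both odd, 278935 mod 4 = 3, 659397 mod 4 = 1, so the flip contributes +1; sign now -1
(659397/278935): 659397 mod 278935 = 101527, so (659397/278935) = (101527/278935)
flip (101527/278935) -> (278935/101527): both odd, 101527 mod 4 = 3, 278935 mod 4 = 3, so the flip contributes -1; sign now +1
(278935/101527): 278935 mod 101527 = 75881, so (278935/101527) = (75881/101527)
flip (75881/101527) -> (101527/75881): both odd, 75881 mod 4 = 1, 101527 mod 4 = 3, so the flip contributes +1; sign now +1
(101527/75881): 101527 mod 75881 = 25646, so (101527/75881) = (25646/75881)
factor out 2^1: 25646 = 2^1·12823; with 75881 mod 8 = 1, (2/75881) = +1; sign now +1; continue with (12823/75881)
flip (12823/75881) -> (75881/12823): both odd, 12823 mod 4 = 3, 75881 mod 4 = 1, so the flip contributes +1; sign now +1
(75881/12823): 75881 mod 12823 = 11766, so (75881/12823) = (11766/12823)
factor out 2^1: 11766 = 2^1·5883; with 12823 mod 8 = 7, (2/12823) = +1; sign now +1; continue with (5883/12823)
flip (5883/12823) -> (12823/5883): both odd, 5883 mod 4 = 3, 12823 mod 4 = 3, so the flip contributes -1; sign now -1
(12823/5883): 12823 mod 5883 = 1057, so (12823/5883) = (1057/5883)
flip (1057/5883) -> (5883/1057): both odd, 1057 mod 4 = 1, 5883 mod 4 = 3, so the flip contributes +1; sign now -1
(5883/1057): 5883 mod 1057 = 598, so (5883/1057) = (598/1057)
factor out 2^1: 598 = 2^1·299; with 1057 mod 8 = 1, (2/1057) = +1; sign now -1; continue with (299/1057)
flip (299/1057) -> (1057/299): both odd, 299 mod 4 = 3, 1057 mod 4 = 1, so the flip contributes +1; sign now -1
(1057/299): 1057 mod 299 = 160, so (1057/299) = (160/299)
factor out 2^5: 160 = 2^5·5; with 299 mod 8 = 3, (2/299) = -1; sign now +1; continue with (5/299)
flip (5/299) -> (299/5): both odd, 5 mod 4 = 1, 299 mod 4 = 3, so the flip contributes +1; sign now +1
(299/5): 299 mod 5 = 4, so (299/5) = (4/5)
factor out 2^2: 4 = 2^2·1; with 5 mod 8 = 5, (2/5) = -1; sign now +1; continue with (1/5)
reached (1/5) = 1, so the symbol is +1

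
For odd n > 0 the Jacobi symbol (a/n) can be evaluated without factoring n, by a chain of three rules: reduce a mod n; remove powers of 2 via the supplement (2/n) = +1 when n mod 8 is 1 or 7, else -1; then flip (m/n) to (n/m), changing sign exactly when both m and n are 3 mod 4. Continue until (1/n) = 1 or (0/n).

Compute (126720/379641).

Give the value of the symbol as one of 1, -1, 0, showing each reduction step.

126720 = 2^8·495; (2/379641) = +1 since 379641 mod 8 = 1, so (126720/379641) = (+1)^8·(495/379641); sign now +1
reciprocity: (495/379641) = +1·(379641/495) since 495 mod 4 = 3, 379641 mod 4 = 1; sign now +1
(379641/495) = (471/495)   [reduce mod 495]
reciprocity: (471/495) = -1·(495/471) since 471 mod 4 = 3, 495 mod 4 = 3; sign now -1
(495/471) = (24/471)   [reduce mod 471]
24 = 2^3·3; (2/471) = +1 since 471 mod 8 = 7, so (24/471) = (+1)^3·(3/471); sign now -1
reciprocity: (3/471) = -1·(471/3) since 3 mod 4 = 3, 471 mod 4 = 3; sign now +1
(471/3) = (0/3)   [reduce mod 3]
(0/3) = 0   [gcd(a, n) > 1]; final value = 0

0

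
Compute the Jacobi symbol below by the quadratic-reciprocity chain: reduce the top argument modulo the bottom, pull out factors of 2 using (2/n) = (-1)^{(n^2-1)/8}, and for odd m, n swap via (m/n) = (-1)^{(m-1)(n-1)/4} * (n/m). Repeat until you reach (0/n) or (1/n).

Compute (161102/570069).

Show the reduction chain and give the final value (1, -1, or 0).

factor out 2^1: 161102 = 2^1·80551; with 570069 mod 8 = 5, (2/570069) = -1; sign now -1; continue with (80551/570069)
flip (80551/570069) -> (570069/80551): both odd, 80551 mod 4 = 3, 570069 mod 4 = 1, so the flip contributes +1; sign now -1
(570069/80551): 570069 mod 80551 = 6212, so (570069/80551) = (6212/80551)
factor out 2^2: 6212 = 2^2·1553; with 80551 mod 8 = 7, (2/80551) = +1; sign now -1; continue with (1553/80551)
flip (1553/80551) -> (80551/1553): both odd, 1553 mod 4 = 1, 80551 mod 4 = 3, so the flip contributes +1; sign now -1
(80551/1553): 80551 mod 1553 = 1348, so (80551/1553) = (1348/1553)
factor out 2^2: 1348 = 2^2·337; with 1553 mod 8 = 1, (2/1553) = +1; sign now -1; continue with (337/1553)
flip (337/1553) -> (1553/337): both odd, 337 mod 4 = 1, 1553 mod 4 = 1, so the flip contributes +1; sign now -1
(1553/337): 1553 mod 337 = 205, so (1553/337) = (205/337)
flip (205/337) -> (337/205): both odd, 205 mod 4 = 1, 337 mod 4 = 1, so the flip contributes +1; sign now -1
(337/205): 337 mod 205 = 132, so (337/205) = (132/205)
factor out 2^2: 132 = 2^2·33; with 205 mod 8 = 5, (2/205) = -1; sign now -1; continue with (33/205)
flip (33/205) -> (205/33): both odd, 33 mod 4 = 1, 205 mod 4 = 1, so the flip contributes +1; sign now -1
(205/33): 205 mod 33 = 7, so (205/33) = (7/33)
flip (7/33) -> (33/7): both odd, 7 mod 4 = 3, 33 mod 4 = 1, so the flip contributes +1; sign now -1
(33/7): 33 mod 7 = 5, so (33/7) = (5/7)
flip (5/7) -> (7/5): both odd, 5 mod 4 = 1, 7 mod 4 = 3, so the flip contributes +1; sign now -1
(7/5): 7 mod 5 = 2, so (7/5) = (2/5)
factor out 2^1: 2 = 2^1·1; with 5 mod 8 = 5, (2/5) = -1; sign now +1; continue with (1/5)
reached (1/5) = 1, so the symbol is +1

1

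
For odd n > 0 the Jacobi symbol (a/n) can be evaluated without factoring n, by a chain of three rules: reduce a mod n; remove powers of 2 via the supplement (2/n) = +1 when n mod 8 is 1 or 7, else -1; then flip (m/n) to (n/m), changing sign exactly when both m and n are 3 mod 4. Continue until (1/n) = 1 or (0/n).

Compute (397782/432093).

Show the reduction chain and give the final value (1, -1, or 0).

0

397782 = 2^1·198891; (2/432093) = -1 since 432093 mod 8 = 5, so (397782/432093) = (-1)^1·(198891/432093); sign now -1
reciprocity: (198891/432093) = +1·(432093/198891) since 198891 mod 4 = 3, 432093 mod 4 = 1; sign now -1
(432093/198891) = (34311/198891)   [reduce mod 198891]
reciprocity: (34311/198891) = -1·(198891/34311) since 34311 mod 4 = 3, 198891 mod 4 = 3; sign now +1
(198891/34311) = (27336/34311)   [reduce mod 34311]
27336 = 2^3·3417; (2/34311) = +1 since 34311 mod 8 = 7, so (27336/34311) = (+1)^3·(3417/34311); sign now +1
reciprocity: (3417/34311) = +1·(34311/3417) since 3417 mod 4 = 1, 34311 mod 4 = 3; sign now +1
(34311/3417) = (141/3417)   [reduce mod 3417]
reciprocity: (141/3417) = +1·(3417/141) since 141 mod 4 = 1, 3417 mod 4 = 1; sign now +1
(3417/141) = (33/141)   [reduce mod 141]
reciprocity: (33/141) = +1·(141/33) since 33 mod 4 = 1, 141 mod 4 = 1; sign now +1
(141/33) = (9/33)   [reduce mod 33]
reciprocity: (9/33) = +1·(33/9) since 9 mod 4 = 1, 33 mod 4 = 1; sign now +1
(33/9) = (6/9)   [reduce mod 9]
6 = 2^1·3; (2/9) = +1 since 9 mod 8 = 1, so (6/9) = (+1)^1·(3/9); sign now +1
reciprocity: (3/9) = +1·(9/3) since 3 mod 4 = 3, 9 mod 4 = 1; sign now +1
(9/3) = (0/3)   [reduce mod 3]
(0/3) = 0   [gcd(a, n) > 1]; final value = 0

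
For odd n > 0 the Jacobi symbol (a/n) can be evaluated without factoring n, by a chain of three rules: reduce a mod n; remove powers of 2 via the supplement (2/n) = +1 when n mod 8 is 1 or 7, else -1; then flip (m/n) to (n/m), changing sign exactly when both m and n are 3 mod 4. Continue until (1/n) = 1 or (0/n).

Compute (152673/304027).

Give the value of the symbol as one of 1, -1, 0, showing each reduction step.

flip (152673/304027) -> (304027/152673): both odd, 152673 mod 4 = 1, 304027 mod 4 = 3, so the flip contributes +1; sign now +1
(304027/152673): 304027 mod 152673 = 151354, so (304027/152673) = (151354/152673)
factor out 2^1: 151354 = 2^1·75677; with 152673 mod 8 = 1, (2/152673) = +1; sign now +1; continue with (75677/152673)
flip (75677/152673) -> (152673/75677): both odd, 75677 mod 4 = 1, 152673 mod 4 = 1, so the flip contributes +1; sign now +1
(152673/75677): 152673 mod 75677 = 1319, so (152673/75677) = (1319/75677)
flip (1319/75677) -> (75677/1319): both odd, 1319 mod 4 = 3, 75677 mod 4 = 1, so the flip contributes +1; sign now +1
(75677/1319): 75677 mod 1319 = 494, so (75677/1319) = (494/1319)
factor out 2^1: 494 = 2^1·247; with 1319 mod 8 = 7, (2/1319) = +1; sign now +1; continue with (247/1319)
flip (247/1319) -> (1319/247): both odd, 247 mod 4 = 3, 1319 mod 4 = 3, so the flip contributes -1; sign now -1
(1319/247): 1319 mod 247 = 84, so (1319/247) = (84/247)
factor out 2^2: 84 = 2^2·21; with 247 mod 8 = 7, (2/247) = +1; sign now -1; continue with (21/247)
flip (21/247) -> (247/21): both odd, 21 mod 4 = 1, 247 mod 4 = 3, so the flip contributes +1; sign now -1
(247/21): 247 mod 21 = 16, so (247/21) = (16/21)
factor out 2^4: 16 = 2^4·1; with 21 mod 8 = 5, (2/21) = -1; sign now -1; continue with (1/21)
reached (1/21) = 1, so the symbol is -1

-1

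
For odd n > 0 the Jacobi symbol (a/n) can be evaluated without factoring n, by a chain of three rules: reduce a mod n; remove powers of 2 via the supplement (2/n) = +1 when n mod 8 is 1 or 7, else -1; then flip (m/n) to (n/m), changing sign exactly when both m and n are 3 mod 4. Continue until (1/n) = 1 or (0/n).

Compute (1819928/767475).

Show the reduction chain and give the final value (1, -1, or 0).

(1819928/767475): 1819928 mod 767475 = 284978, so (1819928/767475) = (284978/767475)
factor out 2^1: 284978 = 2^1·142489; with 767475 mod 8 = 3, (2/767475) = -1; sign now -1; continue with (142489/767475)
flip (142489/767475) -> (767475/142489): both odd, 142489 mod 4 = 1, 767475 mod 4 = 3, so the flip contributes +1; sign now -1
(767475/142489): 767475 mod 142489 = 55030, so (767475/142489) = (55030/142489)
factor out 2^1: 55030 = 2^1·27515; with 142489 mod 8 = 1, (2/142489) = +1; sign now -1; continue with (27515/142489)
flip (27515/142489) -> (142489/27515): both odd, 27515 mod 4 = 3, 142489 mod 4 = 1, so the flip contributes +1; sign now -1
(142489/27515): 142489 mod 27515 = 4914, so (142489/27515) = (4914/27515)
factor out 2^1: 4914 = 2^1·2457; with 27515 mod 8 = 3, (2/27515) = -1; sign now +1; continue with (2457/27515)
flip (2457/27515) -> (27515/2457): both odd, 2457 mod 4 = 1, 27515 mod 4 = 3, so the flip contributes +1; sign now +1
(27515/2457): 27515 mod 2457 = 488, so (27515/2457) = (488/2457)
factor out 2^3: 488 = 2^3·61; with 2457 mod 8 = 1, (2/2457) = +1; sign now +1; continue with (61/2457)
flip (61/2457) -> (2457/61): both odd, 61 mod 4 = 1, 2457 mod 4 = 1, so the flip contributes +1; sign now +1
(2457/61): 2457 mod 61 = 17, so (2457/61) = (17/61)
flip (17/61) -> (61/17): both odd, 17 mod 4 = 1, 61 mod 4 = 1, so the flip contributes +1; sign now +1
(61/17): 61 mod 17 = 10, so (61/17) = (10/17)
factor out 2^1: 10 = 2^1·5; with 17 mod 8 = 1, (2/17) = +1; sign now +1; continue with (5/17)
flip (5/17) -> (17/5): both odd, 5 mod 4 = 1, 17 mod 4 = 1, so the flip contributes +1; sign now +1
(17/5): 17 mod 5 = 2, so (17/5) = (2/5)
factor out 2^1: 2 = 2^1·1; with 5 mod 8 = 5, (2/5) = -1; sign now -1; continue with (1/5)
reached (1/5) = 1, so the symbol is -1

-1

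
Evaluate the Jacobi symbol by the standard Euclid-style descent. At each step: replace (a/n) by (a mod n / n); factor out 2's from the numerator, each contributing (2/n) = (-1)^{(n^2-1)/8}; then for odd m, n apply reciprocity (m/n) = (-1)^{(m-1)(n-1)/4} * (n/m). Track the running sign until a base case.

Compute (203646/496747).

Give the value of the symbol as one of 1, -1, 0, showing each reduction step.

-1

factor out 2^1: 203646 = 2^1·101823; with 496747 mod 8 = 3, (2/496747) = -1; sign now -1; continue with (101823/496747)
flip (101823/496747) -> (496747/101823): both odd, 101823 mod 4 = 3, 496747 mod 4 = 3, so the flip contributes -1; sign now +1
(496747/101823): 496747 mod 101823 = 89455, so (496747/101823) = (89455/101823)
flip (89455/101823) -> (101823/89455): both odd, 89455 mod 4 = 3, 101823 mod 4 = 3, so the flip contributes -1; sign now -1
(101823/89455): 101823 mod 89455 = 12368, so (101823/89455) = (12368/89455)
factor out 2^4: 12368 = 2^4·773; with 89455 mod 8 = 7, (2/89455) = +1; sign now -1; continue with (773/89455)
flip (773/89455) -> (89455/773): both odd, 773 mod 4 = 1, 89455 mod 4 = 3, so the flip contributes +1; sign now -1
(89455/773): 89455 mod 773 = 560, so (89455/773) = (560/773)
factor out 2^4: 560 = 2^4·35; with 773 mod 8 = 5, (2/773) = -1; sign now -1; continue with (35/773)
flip (35/773) -> (773/35): both odd, 35 mod 4 = 3, 773 mod 4 = 1, so the flip contributes +1; sign now -1
(773/35): 773 mod 35 = 3, so (773/35) = (3/35)
flip (3/35) -> (35/3): both odd, 3 mod 4 = 3, 35 mod 4 = 3, so the flip contributes -1; sign now +1
(35/3): 35 mod 3 = 2, so (35/3) = (2/3)
factor out 2^1: 2 = 2^1·1; with 3 mod 8 = 3, (2/3) = -1; sign now -1; continue with (1/3)
reached (1/3) = 1, so the symbol is -1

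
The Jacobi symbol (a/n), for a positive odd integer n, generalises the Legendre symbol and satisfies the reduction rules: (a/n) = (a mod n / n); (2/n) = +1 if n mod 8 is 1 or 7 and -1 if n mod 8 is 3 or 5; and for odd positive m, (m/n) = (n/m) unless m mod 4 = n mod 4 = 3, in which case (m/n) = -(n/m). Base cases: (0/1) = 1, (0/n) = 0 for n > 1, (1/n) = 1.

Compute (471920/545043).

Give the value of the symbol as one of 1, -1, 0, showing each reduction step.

471920 = 2^4·29495; (2/545043) = -1 since 545043 mod 8 = 3, so (471920/545043) = (-1)^4·(29495/545043); sign now +1
reciprocity: (29495/545043) = -1·(545043/29495) since 29495 mod 4 = 3, 545043 mod 4 = 3; sign now -1
(545043/29495) = (14133/29495)   [reduce mod 29495]
reciprocity: (14133/29495) = +1·(29495/14133) since 14133 mod 4 = 1, 29495 mod 4 = 3; sign now -1
(29495/14133) = (1229/14133)   [reduce mod 14133]
reciprocity: (1229/14133) = +1·(14133/1229) since 1229 mod 4 = 1, 14133 mod 4 = 1; sign now -1
(14133/1229) = (614/1229)   [reduce mod 1229]
614 = 2^1·307; (2/1229) = -1 since 1229 mod 8 = 5, so (614/1229) = (-1)^1·(307/1229); sign now +1
reciprocity: (307/1229) = +1·(1229/307) since 307 mod 4 = 3, 1229 mod 4 = 1; sign now +1
(1229/307) = (1/307)   [reduce mod 307]
(1/307) = 1; final value = sign = +1

1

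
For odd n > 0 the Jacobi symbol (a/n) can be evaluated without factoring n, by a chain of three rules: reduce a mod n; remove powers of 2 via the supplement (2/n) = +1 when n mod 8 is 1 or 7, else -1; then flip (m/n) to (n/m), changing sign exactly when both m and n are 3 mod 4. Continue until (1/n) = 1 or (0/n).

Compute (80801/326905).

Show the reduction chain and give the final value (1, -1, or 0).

reciprocity: (80801/326905) = +1·(326905/80801) since 80801 mod 4 = 1, 326905 mod 4 = 1; sign now +1
(326905/80801) = (3701/80801)   [reduce mod 80801]
reciprocity: (3701/80801) = +1·(80801/3701) since 3701 mod 4 = 1, 80801 mod 4 = 1; sign now +1
(80801/3701) = (3080/3701)   [reduce mod 3701]
3080 = 2^3·385; (2/3701) = -1 since 3701 mod 8 = 5, so (3080/3701) = (-1)^3·(385/3701); sign now -1
reciprocity: (385/3701) = +1·(3701/385) since 385 mod 4 = 1, 3701 mod 4 = 1; sign now -1
(3701/385) = (236/385)   [reduce mod 385]
236 = 2^2·59; (2/385) = +1 since 385 mod 8 = 1, so (236/385) = (+1)^2·(59/385); sign now -1
reciprocity: (59/385) = +1·(385/59) since 59 mod 4 = 3, 385 mod 4 = 1; sign now -1
(385/59) = (31/59)   [reduce mod 59]
reciprocity: (31/59) = -1·(59/31) since 31 mod 4 = 3, 59 mod 4 = 3; sign now +1
(59/31) = (28/31)   [reduce mod 31]
28 = 2^2·7; (2/31) = +1 since 31 mod 8 = 7, so (28/31) = (+1)^2·(7/31); sign now +1
reciprocity: (7/31) = -1·(31/7) since 7 mod 4 = 3, 31 mod 4 = 3; sign now -1
(31/7) = (3/7)   [reduce mod 7]
reciprocity: (3/7) = -1·(7/3) since 3 mod 4 = 3, 7 mod 4 = 3; sign now +1
(7/3) = (1/3)   [reduce mod 3]
(1/3) = 1; final value = sign = +1

1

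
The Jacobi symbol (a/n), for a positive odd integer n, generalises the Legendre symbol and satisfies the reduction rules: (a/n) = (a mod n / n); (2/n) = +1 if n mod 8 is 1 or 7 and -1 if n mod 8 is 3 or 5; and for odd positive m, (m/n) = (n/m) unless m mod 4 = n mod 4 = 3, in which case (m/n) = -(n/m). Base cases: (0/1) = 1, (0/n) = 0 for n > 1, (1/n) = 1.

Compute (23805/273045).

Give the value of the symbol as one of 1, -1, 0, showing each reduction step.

0

reciprocity: (23805/273045) = +1·(273045/23805) since 23805 mod 4 = 1, 273045 mod 4 = 1; sign now +1
(273045/23805) = (11190/23805)   [reduce mod 23805]
11190 = 2^1·5595; (2/23805) = -1 since 23805 mod 8 = 5, so (11190/23805) = (-1)^1·(5595/23805); sign now -1
reciprocity: (5595/23805) = +1·(23805/5595) since 5595 mod 4 = 3, 23805 mod 4 = 1; sign now -1
(23805/5595) = (1425/5595)   [reduce mod 5595]
reciprocity: (1425/5595) = +1·(5595/1425) since 1425 mod 4 = 1, 5595 mod 4 = 3; sign now -1
(5595/1425) = (1320/1425)   [reduce mod 1425]
1320 = 2^3·165; (2/1425) = +1 since 1425 mod 8 = 1, so (1320/1425) = (+1)^3·(165/1425); sign now -1
reciprocity: (165/1425) = +1·(1425/165) since 165 mod 4 = 1, 1425 mod 4 = 1; sign now -1
(1425/165) = (105/165)   [reduce mod 165]
reciprocity: (105/165) = +1·(165/105) since 105 mod 4 = 1, 165 mod 4 = 1; sign now -1
(165/105) = (60/105)   [reduce mod 105]
60 = 2^2·15; (2/105) = +1 since 105 mod 8 = 1, so (60/105) = (+1)^2·(15/105); sign now -1
reciprocity: (15/105) = +1·(105/15) since 15 mod 4 = 3, 105 mod 4 = 1; sign now -1
(105/15) = (0/15)   [reduce mod 15]
(0/15) = 0   [gcd(a, n) > 1]; final value = 0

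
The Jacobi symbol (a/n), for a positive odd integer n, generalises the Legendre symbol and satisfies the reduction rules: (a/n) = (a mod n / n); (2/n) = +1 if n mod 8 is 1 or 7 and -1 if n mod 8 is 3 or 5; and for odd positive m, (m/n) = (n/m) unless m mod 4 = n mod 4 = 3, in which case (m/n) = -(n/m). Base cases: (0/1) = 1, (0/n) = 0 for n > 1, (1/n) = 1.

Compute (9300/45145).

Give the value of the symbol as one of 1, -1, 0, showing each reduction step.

factor out 2^2: 9300 = 2^2·2325; with 45145 mod 8 = 1, (2/45145) = +1; sign now +1; continue with (2325/45145)
flip (2325/45145) -> (45145/2325): both odd, 2325 mod 4 = 1, 45145 mod 4 = 1, so the flip contributes +1; sign now +1
(45145/2325): 45145 mod 2325 = 970, so (45145/2325) = (970/2325)
factor out 2^1: 970 = 2^1·485; with 2325 mod 8 = 5, (2/2325) = -1; sign now -1; continue with (485/2325)
flip (485/2325) -> (2325/485): both odd, 485 mod 4 = 1, 2325 mod 4 = 1, so the flip contributes +1; sign now -1
(2325/485): 2325 mod 485 = 385, so (2325/485) = (385/485)
flip (385/485) -> (485/385): both odd, 385 mod 4 = 1, 485 mod 4 = 1, so the flip contributes +1; sign now -1
(485/385): 485 mod 385 = 100, so (485/385) = (100/385)
factor out 2^2: 100 = 2^2·25; with 385 mod 8 = 1, (2/385) = +1; sign now -1; continue with (25/385)
flip (25/385) -> (385/25): both odd, 25 mod 4 = 1, 385 mod 4 = 1, so the flip contributes +1; sign now -1
(385/25): 385 mod 25 = 10, so (385/25) = (10/25)
factor out 2^1: 10 = 2^1·5; with 25 mod 8 = 1, (2/25) = +1; sign now -1; continue with (5/25)
flip (5/25) -> (25/5): both odd, 5 mod 4 = 1, 25 mod 4 = 1, so the flip contributes +1; sign now -1
(25/5): 25 mod 5 = 0, so (25/5) = (0/5)
reached (0/5); gcd(a, n) > 1, so (0/5) = 0 and the symbol is 0

0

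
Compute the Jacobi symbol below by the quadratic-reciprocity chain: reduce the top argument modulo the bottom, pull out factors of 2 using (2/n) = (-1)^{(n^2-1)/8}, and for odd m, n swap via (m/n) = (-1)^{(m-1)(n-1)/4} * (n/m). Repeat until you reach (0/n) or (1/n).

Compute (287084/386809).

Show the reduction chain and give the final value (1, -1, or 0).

factor out 2^2: 287084 = 2^2·71771; with 386809 mod 8 = 1, (2/386809) = +1; sign now +1; continue with (71771/386809)
flip (71771/386809) -> (386809/71771): both odd, 71771 mod 4 = 3, 386809 mod 4 = 1, so the flip contributes +1; sign now +1
(386809/71771): 386809 mod 71771 = 27954, so (386809/71771) = (27954/71771)
factor out 2^1: 27954 = 2^1·13977; with 71771 mod 8 = 3, (2/71771) = -1; sign now -1; continue with (13977/71771)
flip (13977/71771) -> (71771/13977): both odd, 13977 mod 4 = 1, 71771 mod 4 = 3, so the flip contributes +1; sign now -1
(71771/13977): 71771 mod 13977 = 1886, so (71771/13977) = (1886/13977)
factor out 2^1: 1886 = 2^1·943; with 13977 mod 8 = 1, (2/13977) = +1; sign now -1; continue with (943/13977)
flip (943/13977) -> (13977/943): both odd, 943 mod 4 = 3, 13977 mod 4 = 1, so the flip contributes +1; sign now -1
(13977/943): 13977 mod 943 = 775, so (13977/943) = (775/943)
flip (775/943) -> (943/775): both odd, 775 mod 4 = 3, 943 mod 4 = 3, so the flip contributes -1; sign now +1
(943/775): 943 mod 775 = 168, so (943/775) = (168/775)
factor out 2^3: 168 = 2^3·21; with 775 mod 8 = 7, (2/775) = +1; sign now +1; continue with (21/775)
flip (21/775) -> (775/21): both odd, 21 mod 4 = 1, 775 mod 4 = 3, so the flip contributes +1; sign now +1
(775/21): 775 mod 21 = 19, so (775/21) = (19/21)
flip (19/21) -> (21/19): both odd, 19 mod 4 = 3, 21 mod 4 = 1, so the flip contributes +1; sign now +1
(21/19): 21 mod 19 = 2, so (21/19) = (2/19)
factor out 2^1: 2 = 2^1·1; with 19 mod 8 = 3, (2/19) = -1; sign now -1; continue with (1/19)
reached (1/19) = 1, so the symbol is -1

-1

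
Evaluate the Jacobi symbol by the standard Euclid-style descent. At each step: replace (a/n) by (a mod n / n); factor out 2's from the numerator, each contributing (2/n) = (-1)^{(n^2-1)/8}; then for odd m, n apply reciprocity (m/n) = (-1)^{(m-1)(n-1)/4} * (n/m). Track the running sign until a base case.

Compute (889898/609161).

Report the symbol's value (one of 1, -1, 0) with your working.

1

(889898/609161): 889898 mod 609161 = 280737, so (889898/609161) = (280737/609161)
flip (280737/609161) -> (609161/280737): both odd, 280737 mod 4 = 1, 609161 mod 4 = 1, so the flip contributes +1; sign now +1
(609161/280737): 609161 mod 280737 = 47687, so (609161/280737) = (47687/280737)
flip (47687/280737) -> (280737/47687): both odd, 47687 mod 4 = 3, 280737 mod 4 = 1, so the flip contributes +1; sign now +1
(280737/47687): 280737 mod 47687 = 42302, so (280737/47687) = (42302/47687)
factor out 2^1: 42302 = 2^1·21151; with 47687 mod 8 = 7, (2/47687) = +1; sign now +1; continue with (21151/47687)
flip (21151/47687) -> (47687/21151): both odd, 21151 mod 4 = 3, 47687 mod 4 = 3, so the flip contributes -1; sign now -1
(47687/21151): 47687 mod 21151 = 5385, so (47687/21151) = (5385/21151)
flip (5385/21151) -> (21151/5385): both odd, 5385 mod 4 = 1, 21151 mod 4 = 3, so the flip contributes +1; sign now -1
(21151/5385): 21151 mod 5385 = 4996, so (21151/5385) = (4996/5385)
factor out 2^2: 4996 = 2^2·1249; with 5385 mod 8 = 1, (2/5385) = +1; sign now -1; continue with (1249/5385)
flip (1249/5385) -> (5385/1249): both odd, 1249 mod 4 = 1, 5385 mod 4 = 1, so the flip contributes +1; sign now -1
(5385/1249): 5385 mod 1249 = 389, so (5385/1249) = (389/1249)
flip (389/1249) -> (1249/389): both odd, 389 mod 4 = 1, 1249 mod 4 = 1, so the flip contributes +1; sign now -1
(1249/389): 1249 mod 389 = 82, so (1249/389) = (82/389)
factor out 2^1: 82 = 2^1·41; with 389 mod 8 = 5, (2/389) = -1; sign now +1; continue with (41/389)
flip (41/389) -> (389/41): both odd, 41 mod 4 = 1, 389 mod 4 = 1, so the flip contributes +1; sign now +1
(389/41): 389 mod 41 = 20, so (389/41) = (20/41)
factor out 2^2: 20 = 2^2·5; with 41 mod 8 = 1, (2/41) = +1; sign now +1; continue with (5/41)
flip (5/41) -> (41/5): both odd, 5 mod 4 = 1, 41 mod 4 = 1, so the flip contributes +1; sign now +1
(41/5): 41 mod 5 = 1, so (41/5) = (1/5)
reached (1/5) = 1, so the symbol is +1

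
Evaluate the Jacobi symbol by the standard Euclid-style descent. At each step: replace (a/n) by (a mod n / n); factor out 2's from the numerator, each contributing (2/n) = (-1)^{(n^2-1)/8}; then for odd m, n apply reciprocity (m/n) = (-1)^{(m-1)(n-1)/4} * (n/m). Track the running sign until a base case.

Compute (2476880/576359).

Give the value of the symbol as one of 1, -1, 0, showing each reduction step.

0

(2476880/576359) = (171444/576359)   [reduce mod 576359]
171444 = 2^2·42861; (2/576359) = +1 since 576359 mod 8 = 7, so (171444/576359) = (+1)^2·(42861/576359); sign now +1
reciprocity: (42861/576359) = +1·(576359/42861) since 42861 mod 4 = 1, 576359 mod 4 = 3; sign now +1
(576359/42861) = (19166/42861)   [reduce mod 42861]
19166 = 2^1·9583; (2/42861) = -1 since 42861 mod 8 = 5, so (19166/42861) = (-1)^1·(9583/42861); sign now -1
reciprocity: (9583/42861) = +1·(42861/9583) since 9583 mod 4 = 3, 42861 mod 4 = 1; sign now -1
(42861/9583) = (4529/9583)   [reduce mod 9583]
reciprocity: (4529/9583) = +1·(9583/4529) since 4529 mod 4 = 1, 9583 mod 4 = 3; sign now -1
(9583/4529) = (525/4529)   [reduce mod 4529]
reciprocity: (525/4529) = +1·(4529/525) since 525 mod 4 = 1, 4529 mod 4 = 1; sign now -1
(4529/525) = (329/525)   [reduce mod 525]
reciprocity: (329/525) = +1·(525/329) since 329 mod 4 = 1, 525 mod 4 = 1; sign now -1
(525/329) = (196/329)   [reduce mod 329]
196 = 2^2·49; (2/329) = +1 since 329 mod 8 = 1, so (196/329) = (+1)^2·(49/329); sign now -1
reciprocity: (49/329) = +1·(329/49) since 49 mod 4 = 1, 329 mod 4 = 1; sign now -1
(329/49) = (35/49)   [reduce mod 49]
reciprocity: (35/49) = +1·(49/35) since 35 mod 4 = 3, 49 mod 4 = 1; sign now -1
(49/35) = (14/35)   [reduce mod 35]
14 = 2^1·7; (2/35) = -1 since 35 mod 8 = 3, so (14/35) = (-1)^1·(7/35); sign now +1
reciprocity: (7/35) = -1·(35/7) since 7 mod 4 = 3, 35 mod 4 = 3; sign now -1
(35/7) = (0/7)   [reduce mod 7]
(0/7) = 0   [gcd(a, n) > 1]; final value = 0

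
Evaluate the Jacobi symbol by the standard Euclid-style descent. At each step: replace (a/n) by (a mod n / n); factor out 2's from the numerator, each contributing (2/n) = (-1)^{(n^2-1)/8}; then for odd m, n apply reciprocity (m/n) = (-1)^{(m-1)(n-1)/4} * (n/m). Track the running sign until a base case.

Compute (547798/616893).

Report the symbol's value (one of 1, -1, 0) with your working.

factor out 2^1: 547798 = 2^1·273899; with 616893 mod 8 = 5, (2/616893) = -1; sign now -1; continue with (273899/616893)
flip (273899/616893) -> (616893/273899): both odd, 273899 mod 4 = 3, 616893 mod 4 = 1, so the flip contributes +1; sign now -1
(616893/273899): 616893 mod 273899 = 69095, so (616893/273899) = (69095/273899)
flip (69095/273899) -> (273899/69095): both odd, 69095 mod 4 = 3, 273899 mod 4 = 3, so the flip contributes -1; sign now +1
(273899/69095): 273899 mod 69095 = 66614, so (273899/69095) = (66614/69095)
factor out 2^1: 66614 = 2^1·33307; with 69095 mod 8 = 7, (2/69095) = +1; sign now +1; continue with (33307/69095)
flip (33307/69095) -> (69095/33307): both odd, 33307 mod 4 = 3, 69095 mod 4 = 3, so the flip contributes -1; sign now -1
(69095/33307): 69095 mod 33307 = 2481, so (69095/33307) = (2481/33307)
flip (2481/33307) -> (33307/2481): both odd, 2481 mod 4 = 1, 33307 mod 4 = 3, so the flip contributes +1; sign now -1
(33307/2481): 33307 mod 2481 = 1054, so (33307/2481) = (1054/2481)
factor out 2^1: 1054 = 2^1·527; with 2481 mod 8 = 1, (2/2481) = +1; sign now -1; continue with (527/2481)
flip (527/2481) -> (2481/527): both odd, 527 mod 4 = 3, 2481 mod 4 = 1, so the flip contributes +1; sign now -1
(2481/527): 2481 mod 527 = 373, so (2481/527) = (373/527)
flip (373/527) -> (527/373): both odd, 373 mod 4 = 1, 527 mod 4 = 3, so the flip contributes +1; sign now -1
(527/373): 527 mod 373 = 154, so (527/373) = (154/373)
factor out 2^1: 154 = 2^1·77; with 373 mod 8 = 5, (2/373) = -1; sign now +1; continue with (77/373)
flip (77/373) -> (373/77): both odd, 77 mod 4 = 1, 373 mod 4 = 1, so the flip contributes +1; sign now +1
(373/77): 373 mod 77 = 65, so (373/77) = (65/77)
flip (65/77) -> (77/65): both odd, 65 mod 4 = 1, 77 mod 4 = 1, so the flip contributes +1; sign now +1
(77/65): 77 mod 65 = 12, so (77/65) = (12/65)
factor out 2^2: 12 = 2^2·3; with 65 mod 8 = 1, (2/65) = +1; sign now +1; continue with (3/65)
flip (3/65) -> (65/3): both odd, 3 mod 4 = 3, 65 mod 4 = 1, so the flip contributes +1; sign now +1
(65/3): 65 mod 3 = 2, so (65/3) = (2/3)
factor out 2^1: 2 = 2^1·1; with 3 mod 8 = 3, (2/3) = -1; sign now -1; continue with (1/3)
reached (1/3) = 1, so the symbol is -1

-1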